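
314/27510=157/13755 = 0.01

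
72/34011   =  8/3779 = 0.00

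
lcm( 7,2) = 14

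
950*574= 545300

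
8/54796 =2/13699 = 0.00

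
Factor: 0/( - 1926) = 0 = 0^1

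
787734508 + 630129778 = 1417864286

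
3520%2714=806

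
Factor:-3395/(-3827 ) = 5^1*7^1 * 43^( - 1)*89^ ( - 1 )*97^1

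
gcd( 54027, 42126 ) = 3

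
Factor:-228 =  - 2^2 * 3^1*19^1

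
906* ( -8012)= - 7258872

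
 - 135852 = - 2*67926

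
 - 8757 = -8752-5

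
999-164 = 835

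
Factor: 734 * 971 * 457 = 2^1*367^1*457^1*971^1 = 325710298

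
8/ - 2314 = - 1 + 1153/1157 = - 0.00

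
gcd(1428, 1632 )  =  204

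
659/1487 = 659/1487 =0.44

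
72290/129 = 72290/129 =560.39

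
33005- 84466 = -51461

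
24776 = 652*38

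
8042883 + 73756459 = 81799342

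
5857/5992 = 5857/5992= 0.98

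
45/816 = 15/272 = 0.06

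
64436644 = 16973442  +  47463202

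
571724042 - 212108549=359615493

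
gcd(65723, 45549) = 7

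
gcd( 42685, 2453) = 1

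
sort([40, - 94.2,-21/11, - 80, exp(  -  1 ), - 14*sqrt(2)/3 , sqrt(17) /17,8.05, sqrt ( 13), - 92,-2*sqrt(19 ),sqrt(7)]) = [ - 94.2,-92,-80, - 2* sqrt(19), - 14*sqrt(2 )/3, - 21/11, sqrt(17) /17,exp( - 1) , sqrt(7), sqrt( 13),8.05, 40 ] 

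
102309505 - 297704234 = -195394729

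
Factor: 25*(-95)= - 5^3*19^1= -2375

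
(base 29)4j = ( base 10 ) 135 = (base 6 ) 343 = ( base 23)5K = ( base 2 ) 10000111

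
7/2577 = 7/2577 = 0.00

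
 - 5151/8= -644 + 1/8 = -643.88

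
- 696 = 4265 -4961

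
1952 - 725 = 1227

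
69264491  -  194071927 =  - 124807436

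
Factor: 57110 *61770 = 2^2*3^1 * 5^2 * 29^1*71^1*5711^1 = 3527684700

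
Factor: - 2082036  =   - 2^2*3^1 * 11^1*15773^1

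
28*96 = 2688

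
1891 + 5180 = 7071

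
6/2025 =2/675  =  0.00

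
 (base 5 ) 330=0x5A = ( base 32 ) 2Q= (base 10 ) 90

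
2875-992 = 1883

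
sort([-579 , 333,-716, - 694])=[ - 716, - 694, -579,333 ] 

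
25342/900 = 12671/450= 28.16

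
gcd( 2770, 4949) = 1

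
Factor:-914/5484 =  - 1/6 = - 2^ ( - 1)*3^(-1)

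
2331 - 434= 1897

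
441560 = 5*88312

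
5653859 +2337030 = 7990889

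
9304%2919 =547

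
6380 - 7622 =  - 1242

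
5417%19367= 5417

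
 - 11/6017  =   - 1  +  546/547 = -0.00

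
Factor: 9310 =2^1*5^1*7^2*19^1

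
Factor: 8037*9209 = 74012733 = 3^2*19^1*47^1 * 9209^1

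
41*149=6109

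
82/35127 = 82/35127 = 0.00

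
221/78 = 2+ 5/6 = 2.83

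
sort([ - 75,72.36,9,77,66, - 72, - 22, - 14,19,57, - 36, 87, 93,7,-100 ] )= [ - 100, - 75, - 72,-36 , - 22, - 14, 7,9, 19,57, 66,72.36,77,87, 93 ]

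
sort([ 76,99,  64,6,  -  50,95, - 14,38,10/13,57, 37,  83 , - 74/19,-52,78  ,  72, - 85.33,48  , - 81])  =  [- 85.33, - 81, - 52, - 50,- 14, - 74/19,10/13,6, 37,38,48,  57,64,72, 76, 78,83,  95, 99] 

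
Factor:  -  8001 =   -  3^2*7^1 * 127^1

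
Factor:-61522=-2^1 *19^1*1619^1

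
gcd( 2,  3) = 1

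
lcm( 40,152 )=760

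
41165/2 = 20582 + 1/2 = 20582.50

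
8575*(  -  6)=- 51450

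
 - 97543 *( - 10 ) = 975430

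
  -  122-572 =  - 694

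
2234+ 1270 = 3504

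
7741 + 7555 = 15296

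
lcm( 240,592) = 8880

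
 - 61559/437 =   -  61559/437 = -140.87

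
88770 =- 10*(  -  8877 )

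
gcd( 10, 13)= 1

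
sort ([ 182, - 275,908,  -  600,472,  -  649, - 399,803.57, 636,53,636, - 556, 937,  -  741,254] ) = [ - 741, - 649, - 600, - 556, - 399, - 275,  53,182,254,  472,636,  636  ,  803.57,908, 937]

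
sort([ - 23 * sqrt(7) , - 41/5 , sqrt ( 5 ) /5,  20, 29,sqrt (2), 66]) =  [ - 23*sqrt(7 ), - 41/5,sqrt(5 )/5,sqrt(2 ),20, 29,  66]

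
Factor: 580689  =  3^4*67^1*107^1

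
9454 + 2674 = 12128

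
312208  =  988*316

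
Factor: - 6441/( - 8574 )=2^( - 1 )*19^1*113^1*1429^( - 1 ) = 2147/2858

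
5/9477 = 5/9477=0.00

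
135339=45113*3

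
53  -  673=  - 620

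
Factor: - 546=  -2^1 * 3^1*7^1 *13^1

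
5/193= 5/193 = 0.03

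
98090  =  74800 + 23290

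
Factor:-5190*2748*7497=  - 106923113640 = - 2^3* 3^4*5^1*7^2*  17^1*173^1 * 229^1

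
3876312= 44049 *88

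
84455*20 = 1689100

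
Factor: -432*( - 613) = 2^4 * 3^3*613^1= 264816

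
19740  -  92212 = - 72472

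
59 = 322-263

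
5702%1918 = 1866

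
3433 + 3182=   6615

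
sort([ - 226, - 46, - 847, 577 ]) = [-847, - 226, - 46,577 ]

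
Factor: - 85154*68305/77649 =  - 5816443970/77649=- 2^1*3^(-1 ) * 5^1*11^( - 1 )*13^( - 1)*19^1*181^( - 1 ) *719^1*42577^1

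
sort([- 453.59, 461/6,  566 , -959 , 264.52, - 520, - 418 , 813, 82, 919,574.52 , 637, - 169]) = [ - 959 , - 520, - 453.59, - 418, - 169, 461/6, 82,264.52 , 566, 574.52, 637 , 813, 919]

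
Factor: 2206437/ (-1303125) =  - 735479/434375   =  - 5^( - 5)*139^( - 1) * 735479^1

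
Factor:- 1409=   -  1409^1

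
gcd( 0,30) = 30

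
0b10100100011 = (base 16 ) 523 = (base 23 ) 2B4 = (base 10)1315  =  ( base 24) 26J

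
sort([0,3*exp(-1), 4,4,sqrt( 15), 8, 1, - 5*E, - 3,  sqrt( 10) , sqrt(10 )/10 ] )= [ - 5*E, - 3,0, sqrt( 10 )/10, 1, 3*exp( - 1 ), sqrt ( 10), sqrt(15 ), 4,  4,  8 ] 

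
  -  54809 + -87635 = - 142444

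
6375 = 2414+3961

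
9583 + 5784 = 15367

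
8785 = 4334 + 4451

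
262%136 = 126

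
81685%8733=3088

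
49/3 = 49/3  =  16.33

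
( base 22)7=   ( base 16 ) 7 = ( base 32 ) 7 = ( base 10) 7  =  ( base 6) 11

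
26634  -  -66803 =93437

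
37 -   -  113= 150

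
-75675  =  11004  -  86679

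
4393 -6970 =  - 2577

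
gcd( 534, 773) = 1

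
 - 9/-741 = 3/247 = 0.01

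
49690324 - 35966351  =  13723973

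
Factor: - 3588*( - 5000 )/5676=1495000/473 = 2^3*5^4*11^( - 1)*13^1*23^1*43^( - 1 ) 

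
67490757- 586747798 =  - 519257041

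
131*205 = 26855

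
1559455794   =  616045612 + 943410182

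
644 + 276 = 920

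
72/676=18/169 = 0.11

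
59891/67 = 59891/67=893.90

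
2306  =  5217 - 2911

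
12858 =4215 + 8643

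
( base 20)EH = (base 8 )451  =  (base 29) a7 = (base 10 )297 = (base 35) 8h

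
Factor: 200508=2^2 * 3^1*7^2 * 11^1*31^1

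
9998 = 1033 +8965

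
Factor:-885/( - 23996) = 2^ ( - 2)*3^1*5^1*7^ ( - 1) *59^1*857^(  -  1)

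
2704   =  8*338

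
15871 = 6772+9099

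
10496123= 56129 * 187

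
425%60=5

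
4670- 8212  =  -3542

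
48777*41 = 1999857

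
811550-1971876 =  - 1160326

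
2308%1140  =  28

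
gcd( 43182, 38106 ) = 18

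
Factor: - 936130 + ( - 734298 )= -2^2*179^1 * 2333^1 =- 1670428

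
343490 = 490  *701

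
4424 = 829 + 3595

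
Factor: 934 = 2^1 * 467^1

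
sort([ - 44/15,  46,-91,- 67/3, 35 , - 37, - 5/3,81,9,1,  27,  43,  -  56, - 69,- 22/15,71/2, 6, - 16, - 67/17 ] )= [ - 91, - 69, - 56, - 37, - 67/3,  -  16, - 67/17, - 44/15, - 5/3, - 22/15,1,6,9,27 , 35,71/2 , 43,46,81 ] 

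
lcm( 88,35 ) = 3080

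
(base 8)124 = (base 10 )84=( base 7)150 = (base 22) 3I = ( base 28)30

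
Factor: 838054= 2^1 * 7^1 * 31^1 * 1931^1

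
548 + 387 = 935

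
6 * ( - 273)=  - 1638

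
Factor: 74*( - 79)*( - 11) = 2^1 * 11^1*37^1*79^1 = 64306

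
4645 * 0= 0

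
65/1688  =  65/1688 = 0.04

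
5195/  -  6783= - 1 + 1588/6783 = - 0.77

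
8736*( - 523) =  - 4568928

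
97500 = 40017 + 57483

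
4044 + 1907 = 5951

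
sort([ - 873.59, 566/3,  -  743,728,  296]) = [-873.59, - 743, 566/3, 296 , 728]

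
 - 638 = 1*( - 638) 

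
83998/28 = 2999 + 13/14=2999.93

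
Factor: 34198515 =3^2*5^1*13^1*53^1 * 1103^1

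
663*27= 17901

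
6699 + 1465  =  8164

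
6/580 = 3/290 = 0.01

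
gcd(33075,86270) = 5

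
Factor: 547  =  547^1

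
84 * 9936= 834624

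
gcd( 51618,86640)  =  6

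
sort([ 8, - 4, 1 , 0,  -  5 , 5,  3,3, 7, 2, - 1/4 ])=[ - 5 , - 4, - 1/4  ,  0, 1,2, 3,3, 5, 7, 8] 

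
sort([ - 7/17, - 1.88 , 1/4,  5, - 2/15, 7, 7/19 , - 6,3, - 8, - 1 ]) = [ - 8, -6,-1.88 , - 1,  -  7/17, - 2/15, 1/4,7/19,3 , 5, 7]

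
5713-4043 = 1670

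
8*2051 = 16408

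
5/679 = 5/679 = 0.01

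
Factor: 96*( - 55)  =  -2^5*3^1*5^1 * 11^1 =- 5280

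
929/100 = 929/100 = 9.29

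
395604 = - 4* (-98901)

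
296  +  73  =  369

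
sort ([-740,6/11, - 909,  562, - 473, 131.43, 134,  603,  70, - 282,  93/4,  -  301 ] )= [ - 909, - 740, - 473, - 301,-282  ,  6/11,  93/4,70, 131.43,134, 562,603] 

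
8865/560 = 1773/112 = 15.83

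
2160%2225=2160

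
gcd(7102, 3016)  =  2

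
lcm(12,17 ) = 204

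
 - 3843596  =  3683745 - 7527341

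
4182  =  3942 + 240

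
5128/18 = 284 + 8/9 = 284.89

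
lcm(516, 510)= 43860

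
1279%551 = 177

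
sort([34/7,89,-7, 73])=[-7,34/7,73,89]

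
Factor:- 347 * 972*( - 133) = 44858772 = 2^2*3^5*7^1*19^1*347^1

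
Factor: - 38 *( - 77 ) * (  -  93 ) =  - 2^1*3^1*7^1*11^1*19^1 * 31^1 =- 272118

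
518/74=7 =7.00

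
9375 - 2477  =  6898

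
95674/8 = 11959 + 1/4 = 11959.25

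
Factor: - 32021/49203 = -3^(  -  2 ) * 7^( - 1)*41^1 = - 41/63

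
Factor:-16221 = -3^1*5407^1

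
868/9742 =434/4871=0.09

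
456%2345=456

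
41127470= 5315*7738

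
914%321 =272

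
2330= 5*466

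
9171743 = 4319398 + 4852345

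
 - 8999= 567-9566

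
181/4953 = 181/4953 = 0.04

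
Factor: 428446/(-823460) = -214223/411730 =- 2^( - 1 )*5^ ( - 1)*11^( - 1)*19^(-1)*29^1*83^1 * 89^1* 197^(  -  1) 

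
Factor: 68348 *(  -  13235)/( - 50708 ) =5^1*1811^( - 1)*2441^1*2647^1 = 32306635/1811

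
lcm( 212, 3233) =12932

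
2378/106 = 1189/53=22.43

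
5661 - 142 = 5519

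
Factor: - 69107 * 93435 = - 6457012545 =- 3^1 * 5^1 *29^1*2383^1*6229^1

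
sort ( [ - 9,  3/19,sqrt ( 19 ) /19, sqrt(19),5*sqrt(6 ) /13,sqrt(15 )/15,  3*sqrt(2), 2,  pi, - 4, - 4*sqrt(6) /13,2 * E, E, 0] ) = [ - 9 , - 4, - 4*sqrt ( 6)/13,0, 3/19,sqrt(19 ) /19, sqrt(15 ) /15,5*sqrt(6 ) /13,2, E , pi, 3 *sqrt( 2 ), sqrt( 19 ), 2*E]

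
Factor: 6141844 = 2^2*31^1* 49531^1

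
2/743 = 2/743 = 0.00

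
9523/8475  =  1 + 1048/8475 = 1.12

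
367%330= 37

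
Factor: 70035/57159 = 805/657  =  3^( - 2)*5^1 *7^1*23^1* 73^(  -  1 )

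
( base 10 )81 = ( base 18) 49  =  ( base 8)121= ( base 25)36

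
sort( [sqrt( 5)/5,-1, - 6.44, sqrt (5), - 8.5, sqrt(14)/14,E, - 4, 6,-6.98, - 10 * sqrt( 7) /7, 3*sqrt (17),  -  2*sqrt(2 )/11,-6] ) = [ - 8.5,-6.98, - 6.44 , - 6,  -  4,-10 * sqrt( 7)/7 , - 1, - 2*sqrt ( 2) /11, sqrt(14) /14, sqrt( 5) /5, sqrt(5 ), E,6,3 * sqrt(17)] 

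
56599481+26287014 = 82886495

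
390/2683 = 390/2683= 0.15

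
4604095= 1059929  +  3544166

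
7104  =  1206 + 5898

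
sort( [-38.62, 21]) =[  -  38.62,21 ] 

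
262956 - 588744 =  - 325788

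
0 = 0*94381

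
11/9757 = 1/887 =0.00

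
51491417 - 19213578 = 32277839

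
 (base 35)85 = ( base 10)285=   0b100011101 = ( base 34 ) 8D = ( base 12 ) 1B9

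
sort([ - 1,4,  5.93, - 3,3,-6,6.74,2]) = [ - 6,  -  3, - 1, 2,3,4 , 5.93,6.74] 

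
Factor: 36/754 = 2^1*3^2*13^( - 1 )*29^( - 1 ) = 18/377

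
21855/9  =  7285/3 = 2428.33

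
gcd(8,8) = 8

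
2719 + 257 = 2976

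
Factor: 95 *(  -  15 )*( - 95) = 135375 = 3^1*5^3*19^2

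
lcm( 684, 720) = 13680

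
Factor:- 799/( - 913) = 11^( - 1 )*17^1*47^1*83^( -1) 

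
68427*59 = 4037193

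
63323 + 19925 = 83248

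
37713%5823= 2775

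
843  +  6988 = 7831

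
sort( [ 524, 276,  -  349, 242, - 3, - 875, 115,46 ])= [ - 875,-349,-3,46,115,242,276, 524] 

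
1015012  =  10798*94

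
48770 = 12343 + 36427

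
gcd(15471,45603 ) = 81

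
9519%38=19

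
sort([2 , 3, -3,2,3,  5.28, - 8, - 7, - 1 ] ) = [- 8, - 7, - 3,-1,2,2,3, 3,5.28]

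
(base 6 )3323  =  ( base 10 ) 771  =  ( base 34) mn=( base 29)qh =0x303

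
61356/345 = 177 + 97/115 = 177.84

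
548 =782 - 234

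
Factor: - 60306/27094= - 69/31 = - 3^1*23^1*31^( - 1)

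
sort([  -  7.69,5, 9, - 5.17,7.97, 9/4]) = [- 7.69, - 5.17,9/4,5,7.97, 9]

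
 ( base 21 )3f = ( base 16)4E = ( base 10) 78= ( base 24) 36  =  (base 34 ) 2a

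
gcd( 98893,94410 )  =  1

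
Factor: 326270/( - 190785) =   -  118/69 = -2^1* 3^ ( - 1) * 23^( - 1) * 59^1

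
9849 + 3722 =13571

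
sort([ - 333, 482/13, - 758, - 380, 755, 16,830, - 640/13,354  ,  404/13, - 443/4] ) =[ - 758 , - 380, - 333, - 443/4, - 640/13, 16, 404/13, 482/13, 354,755, 830 ] 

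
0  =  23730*0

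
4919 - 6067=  - 1148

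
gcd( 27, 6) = 3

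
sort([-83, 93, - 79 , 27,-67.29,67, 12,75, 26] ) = [ - 83, - 79, - 67.29, 12,  26,27, 67, 75,93 ]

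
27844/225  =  123 + 169/225  =  123.75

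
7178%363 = 281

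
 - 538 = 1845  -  2383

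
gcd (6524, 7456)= 932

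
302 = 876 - 574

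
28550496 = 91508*312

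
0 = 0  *4041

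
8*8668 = 69344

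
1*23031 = 23031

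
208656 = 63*3312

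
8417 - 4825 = 3592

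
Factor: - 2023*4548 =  - 9200604 = - 2^2*3^1 * 7^1*17^2*379^1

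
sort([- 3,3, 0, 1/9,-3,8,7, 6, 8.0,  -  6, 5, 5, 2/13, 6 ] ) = [ - 6, - 3, - 3, 0,1/9,2/13, 3, 5, 5,  6,6, 7,  8,8.0 ] 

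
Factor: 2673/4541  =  3^5*11^1* 19^( - 1)*239^ (-1 )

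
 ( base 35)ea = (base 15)235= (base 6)2152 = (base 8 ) 764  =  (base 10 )500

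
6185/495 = 1237/99 = 12.49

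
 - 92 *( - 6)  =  552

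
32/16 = 2 = 2.00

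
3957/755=5+182/755 = 5.24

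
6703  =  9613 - 2910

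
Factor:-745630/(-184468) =2^(-1 ) * 5^1*107^( - 1 )*173^1   =  865/214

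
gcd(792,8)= 8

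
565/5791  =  565/5791= 0.10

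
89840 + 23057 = 112897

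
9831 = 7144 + 2687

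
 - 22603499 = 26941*( - 839 )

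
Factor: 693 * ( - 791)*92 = -2^2*3^2*7^2*11^1*23^1* 113^1  =  - 50430996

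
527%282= 245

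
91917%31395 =29127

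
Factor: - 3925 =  - 5^2*157^1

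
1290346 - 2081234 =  - 790888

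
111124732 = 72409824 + 38714908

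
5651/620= 5651/620= 9.11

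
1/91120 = 1/91120 = 0.00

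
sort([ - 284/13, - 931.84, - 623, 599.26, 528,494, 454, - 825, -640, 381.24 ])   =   [ - 931.84,-825,-640,  -  623,- 284/13, 381.24,  454, 494,  528, 599.26 ] 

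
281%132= 17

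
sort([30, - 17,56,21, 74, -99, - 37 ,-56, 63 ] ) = [ - 99, - 56 ,  -  37, - 17, 21, 30,  56, 63,  74 ] 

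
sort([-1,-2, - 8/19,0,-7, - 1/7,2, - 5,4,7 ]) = [-7,  -  5, - 2,-1, - 8/19,  -  1/7,0, 2,4 , 7 ] 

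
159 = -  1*( - 159)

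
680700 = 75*9076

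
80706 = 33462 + 47244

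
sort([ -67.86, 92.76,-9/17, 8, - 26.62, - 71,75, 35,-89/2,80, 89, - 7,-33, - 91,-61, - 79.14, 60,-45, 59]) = [- 91,-79.14,  -  71, - 67.86, - 61, - 45, - 89/2,-33, - 26.62, - 7,-9/17, 8, 35 , 59,  60, 75,80, 89,92.76]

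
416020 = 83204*5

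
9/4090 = 9/4090= 0.00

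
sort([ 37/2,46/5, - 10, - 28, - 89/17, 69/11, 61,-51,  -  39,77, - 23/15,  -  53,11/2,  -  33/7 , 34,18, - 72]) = [ - 72, - 53, - 51, - 39,- 28, - 10, - 89/17,  -  33/7,-23/15,11/2,  69/11,46/5,  18,  37/2,34 , 61, 77 ] 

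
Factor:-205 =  - 5^1*41^1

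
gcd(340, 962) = 2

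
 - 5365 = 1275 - 6640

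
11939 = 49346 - 37407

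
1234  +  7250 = 8484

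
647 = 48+599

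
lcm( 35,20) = 140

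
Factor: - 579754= - 2^1*7^1*41411^1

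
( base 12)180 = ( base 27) 8o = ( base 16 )f0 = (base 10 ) 240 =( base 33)79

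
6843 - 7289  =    -  446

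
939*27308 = 25642212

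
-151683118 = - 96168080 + - 55515038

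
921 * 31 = 28551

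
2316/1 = 2316 = 2316.00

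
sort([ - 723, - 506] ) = [ - 723, - 506]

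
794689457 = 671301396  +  123388061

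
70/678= 35/339 = 0.10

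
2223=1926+297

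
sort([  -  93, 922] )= [ - 93,  922 ] 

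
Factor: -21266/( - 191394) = 1/9 = 3^( - 2 ) 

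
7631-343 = 7288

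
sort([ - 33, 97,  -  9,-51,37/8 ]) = [-51, - 33, - 9, 37/8,97]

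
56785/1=56785 =56785.00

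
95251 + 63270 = 158521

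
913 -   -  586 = 1499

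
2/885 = 2/885 = 0.00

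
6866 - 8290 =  - 1424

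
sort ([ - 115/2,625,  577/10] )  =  [ - 115/2,577/10,625] 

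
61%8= 5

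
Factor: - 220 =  - 2^2*5^1*11^1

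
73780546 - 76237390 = -2456844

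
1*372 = 372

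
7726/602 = 12 + 251/301=12.83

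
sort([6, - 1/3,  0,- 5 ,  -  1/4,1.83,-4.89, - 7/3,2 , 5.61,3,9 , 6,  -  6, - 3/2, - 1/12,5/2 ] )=[ - 6, - 5, - 4.89, - 7/3, - 3/2, -1/3, -1/4, - 1/12 , 0,1.83,2, 5/2,3,5.61, 6,6,9] 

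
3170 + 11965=15135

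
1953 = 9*217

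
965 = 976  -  11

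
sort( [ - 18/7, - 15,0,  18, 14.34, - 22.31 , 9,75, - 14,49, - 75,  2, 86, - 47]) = [ - 75,-47,  -  22.31, - 15, - 14, - 18/7,0,2 , 9, 14.34,18, 49,75,86 ] 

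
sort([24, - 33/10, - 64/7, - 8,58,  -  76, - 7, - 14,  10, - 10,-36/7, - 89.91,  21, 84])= [-89.91 , - 76 , - 14, - 10, - 64/7,-8,  -  7, - 36/7, - 33/10, 10,21,24, 58,  84] 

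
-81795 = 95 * (-861 )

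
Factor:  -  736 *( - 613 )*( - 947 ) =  - 2^5 * 23^1*613^1*947^1 = - 427256096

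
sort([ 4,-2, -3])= [  -  3, - 2,4]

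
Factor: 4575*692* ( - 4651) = -2^2*3^1*5^2 * 61^1*173^1*4651^1 = - 14724600900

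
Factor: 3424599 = 3^5*17^1  *  829^1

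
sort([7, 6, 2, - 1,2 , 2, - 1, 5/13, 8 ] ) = [ - 1, - 1,5/13,2, 2,2,6,  7 , 8 ] 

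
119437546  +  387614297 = 507051843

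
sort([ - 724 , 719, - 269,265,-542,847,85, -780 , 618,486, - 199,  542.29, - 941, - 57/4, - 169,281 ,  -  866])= [ - 941, - 866, - 780, - 724, - 542,-269,  -  199, - 169, - 57/4,85, 265,281,486,542.29,618,719,847] 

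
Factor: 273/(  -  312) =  - 7/8 = - 2^( - 3) * 7^1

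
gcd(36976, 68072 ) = 8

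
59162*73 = 4318826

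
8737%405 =232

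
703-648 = 55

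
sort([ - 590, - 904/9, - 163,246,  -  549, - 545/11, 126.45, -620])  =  [ - 620, - 590, - 549 ,  -  163, - 904/9,-545/11, 126.45, 246 ]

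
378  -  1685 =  - 1307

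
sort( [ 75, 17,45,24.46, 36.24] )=[ 17,24.46,36.24,45 , 75]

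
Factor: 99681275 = 5^2*31^1* 128621^1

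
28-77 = -49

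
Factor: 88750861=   31^1*2862931^1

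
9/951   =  3/317 = 0.01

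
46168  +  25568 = 71736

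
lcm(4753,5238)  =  256662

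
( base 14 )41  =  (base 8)71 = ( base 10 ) 57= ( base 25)27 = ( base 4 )321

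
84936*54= 4586544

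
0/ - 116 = 0/1 = -0.00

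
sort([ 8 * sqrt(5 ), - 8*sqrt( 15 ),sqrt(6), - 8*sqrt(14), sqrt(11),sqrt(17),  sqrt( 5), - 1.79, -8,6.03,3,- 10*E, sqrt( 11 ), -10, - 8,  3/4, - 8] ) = [ - 8 * sqrt (15), - 8 * sqrt (14 ), - 10*E, - 10, - 8, - 8,-8,-1.79,3/4, sqrt(5), sqrt( 6), 3 , sqrt(11 ),sqrt (11 ),sqrt(17 ),6.03,8*sqrt(5 )]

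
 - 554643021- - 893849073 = 339206052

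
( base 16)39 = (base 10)57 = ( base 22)2d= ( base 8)71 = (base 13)45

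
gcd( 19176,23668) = 4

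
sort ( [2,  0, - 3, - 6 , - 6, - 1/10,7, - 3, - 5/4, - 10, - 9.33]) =[ - 10, - 9.33,-6,-6, - 3, - 3, - 5/4,-1/10,0,2, 7] 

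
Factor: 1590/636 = 5/2 = 2^( - 1)*5^1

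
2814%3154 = 2814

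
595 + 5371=5966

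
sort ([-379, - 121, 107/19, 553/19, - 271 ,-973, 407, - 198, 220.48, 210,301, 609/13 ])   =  [ - 973,-379,-271, - 198, - 121, 107/19, 553/19, 609/13, 210, 220.48,  301, 407 ]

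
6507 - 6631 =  - 124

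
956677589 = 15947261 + 940730328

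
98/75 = 1 + 23/75 = 1.31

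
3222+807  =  4029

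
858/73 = 11 + 55/73  =  11.75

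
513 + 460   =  973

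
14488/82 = 7244/41= 176.68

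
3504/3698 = 1752/1849   =  0.95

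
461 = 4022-3561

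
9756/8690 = 1 + 533/4345 = 1.12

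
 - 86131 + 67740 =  - 18391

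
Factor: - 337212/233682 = -114/79 = -  2^1*3^1*19^1* 79^( - 1) 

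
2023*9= 18207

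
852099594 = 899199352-47099758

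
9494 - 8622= 872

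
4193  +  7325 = 11518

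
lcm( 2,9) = 18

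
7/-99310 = -1 + 99303/99310 = -0.00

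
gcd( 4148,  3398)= 2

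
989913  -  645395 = 344518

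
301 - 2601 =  - 2300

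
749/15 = 49 + 14/15 =49.93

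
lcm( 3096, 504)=21672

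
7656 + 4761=12417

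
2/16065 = 2/16065 = 0.00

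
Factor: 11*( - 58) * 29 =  - 2^1*11^1 * 29^2 =- 18502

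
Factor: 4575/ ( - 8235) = -3^( - 2 )*5^1 = - 5/9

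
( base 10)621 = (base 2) 1001101101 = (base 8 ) 1155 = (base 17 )229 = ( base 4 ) 21231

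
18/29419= 18/29419 = 0.00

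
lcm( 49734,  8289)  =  49734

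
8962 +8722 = 17684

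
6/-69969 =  - 1+23321/23323=-  0.00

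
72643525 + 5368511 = 78012036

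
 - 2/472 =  - 1/236 = -0.00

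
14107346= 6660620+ 7446726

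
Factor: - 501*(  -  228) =2^2*3^2*19^1*167^1 = 114228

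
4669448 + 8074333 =12743781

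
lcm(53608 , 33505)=268040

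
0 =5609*0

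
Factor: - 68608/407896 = - 2^7*761^( - 1)  =  - 128/761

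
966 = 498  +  468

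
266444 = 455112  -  188668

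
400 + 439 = 839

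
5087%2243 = 601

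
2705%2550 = 155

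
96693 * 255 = 24656715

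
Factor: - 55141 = -67^1*823^1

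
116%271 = 116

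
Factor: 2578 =2^1*1289^1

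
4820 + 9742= 14562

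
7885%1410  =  835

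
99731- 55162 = 44569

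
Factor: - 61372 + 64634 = 3262 = 2^1*7^1*233^1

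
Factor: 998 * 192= 191616 = 2^7*3^1*499^1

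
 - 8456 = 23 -8479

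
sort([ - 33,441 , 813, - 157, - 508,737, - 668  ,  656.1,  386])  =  [-668, - 508, - 157, - 33, 386,441,656.1, 737, 813] 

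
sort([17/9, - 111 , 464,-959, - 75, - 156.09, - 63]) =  [-959, - 156.09, - 111, - 75, - 63, 17/9,464 ]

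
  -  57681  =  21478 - 79159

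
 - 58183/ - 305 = 190+233/305 = 190.76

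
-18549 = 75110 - 93659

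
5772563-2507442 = 3265121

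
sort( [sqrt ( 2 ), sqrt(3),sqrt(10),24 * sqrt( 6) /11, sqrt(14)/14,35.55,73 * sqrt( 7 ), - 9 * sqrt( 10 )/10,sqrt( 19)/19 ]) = [ - 9*sqrt ( 10)/10,sqrt ( 19 ) /19,sqrt(14)/14, sqrt ( 2 ),sqrt(3),sqrt( 10),24 * sqrt( 6)/11,35.55,73*sqrt (7)]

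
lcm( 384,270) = 17280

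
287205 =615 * 467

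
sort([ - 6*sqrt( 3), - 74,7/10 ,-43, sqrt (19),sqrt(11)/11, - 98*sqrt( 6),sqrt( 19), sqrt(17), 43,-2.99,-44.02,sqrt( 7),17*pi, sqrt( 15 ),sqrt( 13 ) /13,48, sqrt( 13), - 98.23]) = [ - 98*sqrt( 6 ), - 98.23, - 74, - 44.02, - 43, - 6*sqrt(3), - 2.99,sqrt (13 )/13,  sqrt( 11 ) /11,  7/10, sqrt( 7) , sqrt( 13 ), sqrt( 15),  sqrt( 17), sqrt (19), sqrt( 19), 43, 48,17*pi ] 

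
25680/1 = 25680= 25680.00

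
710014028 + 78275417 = 788289445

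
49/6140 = 49/6140  =  0.01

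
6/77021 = 6/77021 = 0.00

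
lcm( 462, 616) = 1848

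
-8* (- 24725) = 197800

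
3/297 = 1/99 = 0.01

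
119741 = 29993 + 89748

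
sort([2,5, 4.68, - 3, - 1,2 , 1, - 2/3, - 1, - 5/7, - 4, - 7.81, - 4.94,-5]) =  [ - 7.81 ,-5,-4.94, - 4 , - 3, - 1, - 1, - 5/7, - 2/3,  1,2, 2,4.68, 5]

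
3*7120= 21360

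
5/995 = 1/199 = 0.01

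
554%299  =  255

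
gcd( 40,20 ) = 20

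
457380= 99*4620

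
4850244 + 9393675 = 14243919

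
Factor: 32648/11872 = 11/4= 2^(- 2)*11^1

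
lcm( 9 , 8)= 72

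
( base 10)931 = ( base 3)1021111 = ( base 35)QL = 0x3A3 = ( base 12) 657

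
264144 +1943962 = 2208106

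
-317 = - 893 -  - 576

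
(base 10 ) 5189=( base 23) 9IE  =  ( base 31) 5CC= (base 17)10G4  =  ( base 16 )1445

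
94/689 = 94/689 = 0.14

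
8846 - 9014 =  - 168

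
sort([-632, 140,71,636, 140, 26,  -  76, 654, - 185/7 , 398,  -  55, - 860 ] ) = [ - 860,-632, - 76, - 55, - 185/7 , 26, 71,140,140, 398, 636, 654]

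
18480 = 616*30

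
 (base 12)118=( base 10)164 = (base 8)244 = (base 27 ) 62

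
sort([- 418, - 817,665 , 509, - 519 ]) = [-817, -519,-418,509,665] 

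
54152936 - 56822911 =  - 2669975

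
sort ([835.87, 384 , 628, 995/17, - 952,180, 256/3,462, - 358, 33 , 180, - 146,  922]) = [  -  952,-358, - 146,33,  995/17,256/3,180,  180, 384, 462,  628, 835.87, 922]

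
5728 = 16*358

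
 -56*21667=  - 1213352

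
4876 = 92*53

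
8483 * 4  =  33932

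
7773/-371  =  -7773/371= - 20.95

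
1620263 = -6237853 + 7858116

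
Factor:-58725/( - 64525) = 3^4*89^( - 1 )  =  81/89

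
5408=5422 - 14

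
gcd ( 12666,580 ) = 2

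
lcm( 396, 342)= 7524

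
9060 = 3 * 3020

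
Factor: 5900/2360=2^( - 1)*5^1 = 5/2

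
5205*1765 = 9186825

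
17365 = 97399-80034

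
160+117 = 277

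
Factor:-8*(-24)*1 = 2^6*3^1 = 192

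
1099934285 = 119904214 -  -980030071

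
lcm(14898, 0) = 0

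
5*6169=30845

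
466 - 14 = 452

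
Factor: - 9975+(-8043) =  - 18018  =  -2^1*3^2*7^1*11^1*13^1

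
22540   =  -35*( -644) 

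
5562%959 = 767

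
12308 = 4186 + 8122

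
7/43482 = 7/43482 = 0.00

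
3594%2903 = 691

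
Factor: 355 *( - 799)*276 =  - 78286020 = - 2^2*3^1 * 5^1*17^1*23^1  *  47^1*71^1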